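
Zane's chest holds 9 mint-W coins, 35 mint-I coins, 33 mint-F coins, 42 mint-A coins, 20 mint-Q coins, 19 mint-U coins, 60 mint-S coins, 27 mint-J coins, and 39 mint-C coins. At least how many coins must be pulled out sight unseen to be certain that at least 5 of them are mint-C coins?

In the worst case for collecting mint-C coins, every non-mint-C coin comes out first.
There are 9 + 35 + 33 + 42 + 20 + 19 + 60 + 27 = 245 non-mint-C coins altogether.
After those, each further coin must be mint-C, so 245 + 5 = 250 draws guarantee 5 mint-C coins.

250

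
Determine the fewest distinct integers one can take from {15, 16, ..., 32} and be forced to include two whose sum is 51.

Two chosen integers sum to 51 exactly when both halves of some pair {x, 51−x} with 19 ≤ x ≤ 51−x ≤ 32 are chosen — 7 such pairs.
The remaining 4 elements (those with no distinct partner in range) can never complete a 51-sum, so the worst case takes all of them and one from each pair: 4 + 7 = 11.
By the pigeonhole principle, the 12th integer has to be the second member of some pair, so 11 + 1 = 12.

12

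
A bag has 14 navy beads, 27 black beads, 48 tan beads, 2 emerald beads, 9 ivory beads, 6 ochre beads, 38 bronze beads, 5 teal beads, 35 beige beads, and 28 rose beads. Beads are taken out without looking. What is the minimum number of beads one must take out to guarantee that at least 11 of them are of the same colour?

An adversary could hand out at most 10 beads per colour (4 colours run out sooner): 10 + 10 + 10 + 2 + 9 + 6 + 10 + 5 + 10 + 10 = 82 beads and still no colour has 11.
One more bead lands in a colour already at 10, so 83 draws are enough and 82 are not.

83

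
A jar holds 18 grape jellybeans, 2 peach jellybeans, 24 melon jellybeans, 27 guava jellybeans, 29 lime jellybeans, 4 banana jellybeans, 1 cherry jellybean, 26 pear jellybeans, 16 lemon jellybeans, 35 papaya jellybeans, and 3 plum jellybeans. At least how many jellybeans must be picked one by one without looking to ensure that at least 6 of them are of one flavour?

46

The 11 flavours are the holes; the jellybeans drawn are the pigeons.
To avoid 6 of any one flavour, the worst case takes at most 5 of each flavour, or every jellybean of a flavour that has fewer than 5.
That gives 5 + 2 + 5 + 5 + 5 + 4 + 1 + 5 + 5 + 5 + 3 = 45 jellybeans with no flavour reaching 6.
The next jellybean forces some flavour to 6, so 45 + 1 = 46.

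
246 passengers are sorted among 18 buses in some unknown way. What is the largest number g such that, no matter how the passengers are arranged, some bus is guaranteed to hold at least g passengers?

The 18 buses are the holes and the 246 passengers are the pigeons.
If every bus held at most 13 passengers, the total would be at most 18 × 13 = 234, which is less than 246.
So some bus holds at least ⌈246/18⌉ = 14 passengers.

14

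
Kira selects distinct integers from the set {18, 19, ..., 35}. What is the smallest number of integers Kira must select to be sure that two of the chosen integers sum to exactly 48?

13

Two chosen integers sum to 48 exactly when both halves of some pair {x, 48−x} with 18 ≤ x ≤ 48−x ≤ 30 are chosen — 6 such pairs.
The remaining 6 elements (those with no distinct partner in range) can never complete a 48-sum, so the worst case takes all of them and one from each pair: 6 + 6 = 12.
The 13th integer has to be the second member of some pair, so 12 + 1 = 13.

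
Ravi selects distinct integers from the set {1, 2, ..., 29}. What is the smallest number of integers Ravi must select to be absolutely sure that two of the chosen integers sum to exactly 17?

Group the elements by complementary pair {x, 17−x}: {1,16}, {2,15}, {3,14}, …, giving 8 two-element pairs and 13 integers whose partner 17−x falls outside [1,29].
By pigeonhole, treating each of those 21 groups as a pigeonhole, one can pick one integer per group — 21 integers — with no two summing to 17.
The 22nd integer lands in an occupied pair, forcing a sum of 17.

22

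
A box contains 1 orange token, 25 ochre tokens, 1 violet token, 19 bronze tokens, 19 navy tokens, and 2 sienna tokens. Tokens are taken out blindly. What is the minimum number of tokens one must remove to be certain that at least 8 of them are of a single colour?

An adversary could hand out at most 7 tokens per colour (orange, violet, sienna run out sooner): 1 + 7 + 1 + 7 + 7 + 2 = 25 tokens and still no colour has 8.
Pigeonhole: one more token lands in a colour already at 7, so 26 draws are enough and 25 are not.

26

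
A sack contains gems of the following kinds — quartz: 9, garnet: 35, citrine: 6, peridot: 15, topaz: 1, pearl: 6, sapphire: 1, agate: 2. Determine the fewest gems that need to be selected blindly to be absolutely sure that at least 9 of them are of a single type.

41

By the pigeonhole principle, the 8 types are the holes; the gems drawn are the pigeons.
To avoid 9 of any one type, the worst case takes at most 8 of each type, or every gem of a type that has fewer than 8.
That gives 8 + 8 + 6 + 8 + 1 + 6 + 1 + 2 = 40 gems with no type reaching 9.
The next gem forces some type to 9, so 40 + 1 = 41.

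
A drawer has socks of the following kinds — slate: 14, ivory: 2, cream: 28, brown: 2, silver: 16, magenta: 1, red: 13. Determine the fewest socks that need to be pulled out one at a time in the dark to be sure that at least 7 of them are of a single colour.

30

By the pigeonhole principle, the 7 colours are the holes; the socks drawn are the pigeons.
To avoid 7 of any one colour, the worst case takes at most 6 of each colour, or every sock of a colour that has fewer than 6.
That gives 6 + 2 + 6 + 2 + 6 + 1 + 6 = 29 socks with no colour reaching 7.
The next sock forces some colour to 7, so 29 + 1 = 30.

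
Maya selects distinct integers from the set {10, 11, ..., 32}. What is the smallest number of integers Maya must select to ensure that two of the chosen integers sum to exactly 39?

14

Group the elements by complementary pair {x, 39−x}: {10,29}, {11,28}, {12,27}, …, giving 10 two-element pairs and 3 integers whose partner 39−x falls outside [10,32].
Pigeonhole: treating each of those 13 groups as a pigeonhole, one can pick one integer per group — 13 integers — with no two summing to 39.
The 14th integer lands in an occupied pair, forcing a sum of 39.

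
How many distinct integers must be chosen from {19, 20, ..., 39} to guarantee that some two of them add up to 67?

Group the elements by complementary pair {x, 67−x}: {28,39}, {29,38}, {30,37}, …, giving 6 two-element pairs and 9 integers whose partner 67−x falls outside [19,39].
Treating each of those 15 groups as a pigeonhole, one can pick one integer per group — 15 integers — with no two summing to 67.
The 16th integer lands in an occupied pair, forcing a sum of 67.

16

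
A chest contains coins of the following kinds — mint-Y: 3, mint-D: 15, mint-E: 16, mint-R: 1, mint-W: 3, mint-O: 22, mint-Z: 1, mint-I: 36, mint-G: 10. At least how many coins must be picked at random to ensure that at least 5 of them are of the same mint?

By pigeonhole, the 9 mints are the holes; the coins drawn are the pigeons.
To avoid 5 of any one mint, the worst case takes at most 4 of each mint, or every coin of a mint that has fewer than 4.
That gives 3 + 4 + 4 + 1 + 3 + 4 + 1 + 4 + 4 = 28 coins with no mint reaching 5.
The next coin forces some mint to 5, so 28 + 1 = 29.

29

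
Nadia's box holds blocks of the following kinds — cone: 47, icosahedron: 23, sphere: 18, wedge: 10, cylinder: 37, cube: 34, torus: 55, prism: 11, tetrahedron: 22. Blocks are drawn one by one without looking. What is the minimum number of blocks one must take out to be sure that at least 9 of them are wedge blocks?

256

In the worst case for collecting wedge blocks, every non-wedge block comes out first.
There are 47 + 23 + 18 + 37 + 34 + 55 + 11 + 22 = 247 non-wedge blocks altogether.
After those, each further block must be wedge, so 247 + 9 = 256 draws guarantee 9 wedge blocks.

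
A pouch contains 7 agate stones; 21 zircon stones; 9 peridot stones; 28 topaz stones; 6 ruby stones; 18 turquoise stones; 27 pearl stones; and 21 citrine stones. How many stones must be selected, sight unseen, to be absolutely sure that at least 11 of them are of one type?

73

An adversary could hand out at most 10 stones per type (agate, peridot, ruby run out sooner): 7 + 10 + 9 + 10 + 6 + 10 + 10 + 10 = 72 stones and still no type has 11.
Pigeonhole: one more stone lands in a type already at 10, so 73 draws are enough and 72 are not.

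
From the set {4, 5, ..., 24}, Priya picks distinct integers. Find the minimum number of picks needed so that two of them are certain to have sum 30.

13

Two chosen integers sum to 30 exactly when both halves of some pair {x, 30−x} with 6 ≤ x ≤ 30−x ≤ 24 are chosen — 9 such pairs.
The remaining 3 elements (those with no distinct partner in range) can never complete a 30-sum, so the worst case takes all of them and one from each pair: 3 + 9 = 12.
The 13th integer has to be the second member of some pair, so 12 + 1 = 13.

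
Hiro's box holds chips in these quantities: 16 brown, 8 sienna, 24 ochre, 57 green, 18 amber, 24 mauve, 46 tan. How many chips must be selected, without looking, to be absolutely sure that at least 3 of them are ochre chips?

In the worst case for collecting ochre chips, every non-ochre chip comes out first.
There are 16 + 8 + 57 + 18 + 24 + 46 = 169 non-ochre chips altogether.
After those, each further chip must be ochre, so 169 + 3 = 172 draws guarantee 3 ochre chips.

172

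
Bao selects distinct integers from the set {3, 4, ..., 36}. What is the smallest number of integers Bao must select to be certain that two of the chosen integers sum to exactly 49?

A set avoiding the sum 49 can contain at most one of each pair {x, 49−x}, plus the 10 elements whose complement lies outside the range.
The integers 3, …, 24 (22 of them) are such a set: any two sum to at least 3+4 = 7 and at most 23+24 = 47 < 49.
Any 23rd integer completes one of the 12 pairs, so 23 choices force a sum of 49.

23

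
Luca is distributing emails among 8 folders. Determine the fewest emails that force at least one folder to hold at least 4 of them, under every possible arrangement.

25

With 24 emails one could put exactly 3 in each of the 8 folders, and no folder would reach 4.
One more email must land in a folder that already has 3, giving it 4.
So 8 × 3 + 1 = 25 emails are required.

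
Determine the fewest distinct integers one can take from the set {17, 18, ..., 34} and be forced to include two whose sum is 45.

Group the elements by complementary pair {x, 45−x}: {17,28}, {18,27}, {19,26}, …, giving 6 two-element pairs and 6 integers whose partner 45−x falls outside [17,34].
Pigeonhole: treating each of those 12 groups as a pigeonhole, one can pick one integer per group — 12 integers — with no two summing to 45.
The 13th integer lands in an occupied pair, forcing a sum of 45.

13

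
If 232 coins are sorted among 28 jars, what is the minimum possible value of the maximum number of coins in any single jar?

9

The 28 jars are the holes and the 232 coins are the pigeons.
If every jar held at most 8 coins, the total would be at most 28 × 8 = 224, which is less than 232.
So some jar holds at least ⌈232/28⌉ = 9 coins.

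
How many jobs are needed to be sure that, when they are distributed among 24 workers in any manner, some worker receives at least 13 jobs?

With 288 jobs one could put exactly 12 in each of the 24 workers, and no worker would reach 13.
Pigeonhole: one more job must land in a worker that already has 12, giving it 13.
So 24 × 12 + 1 = 289 jobs are required.

289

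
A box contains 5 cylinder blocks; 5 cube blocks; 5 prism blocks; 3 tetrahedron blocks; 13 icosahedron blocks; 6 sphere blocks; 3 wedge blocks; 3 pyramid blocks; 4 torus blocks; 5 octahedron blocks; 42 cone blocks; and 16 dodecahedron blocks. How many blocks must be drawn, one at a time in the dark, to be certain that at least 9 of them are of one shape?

64

An adversary could hand out at most 8 blocks per shape (9 shapes run out sooner): 5 + 5 + 5 + 3 + 8 + 6 + 3 + 3 + 4 + 5 + 8 + 8 = 63 blocks and still no shape has 9.
One more block lands in a shape already at 8, so 64 draws are enough and 63 are not.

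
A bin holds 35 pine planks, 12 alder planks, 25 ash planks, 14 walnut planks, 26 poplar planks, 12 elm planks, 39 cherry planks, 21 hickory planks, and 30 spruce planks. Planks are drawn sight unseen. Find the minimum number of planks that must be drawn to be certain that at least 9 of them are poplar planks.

In the worst case for collecting poplar planks, every non-poplar plank comes out first.
There are 35 + 12 + 25 + 14 + 12 + 39 + 21 + 30 = 188 non-poplar planks altogether.
After those, each further plank must be poplar, so 188 + 9 = 197 draws guarantee 9 poplar planks.

197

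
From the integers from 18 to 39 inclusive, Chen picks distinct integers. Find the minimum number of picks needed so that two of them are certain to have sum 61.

Two chosen integers sum to 61 exactly when both halves of some pair {x, 61−x} with 22 ≤ x ≤ 61−x ≤ 39 are chosen — 9 such pairs.
The remaining 4 elements (those with no distinct partner in range) can never complete a 61-sum, so the worst case takes all of them and one from each pair: 4 + 9 = 13.
Pigeonhole: the 14th integer has to be the second member of some pair, so 13 + 1 = 14.

14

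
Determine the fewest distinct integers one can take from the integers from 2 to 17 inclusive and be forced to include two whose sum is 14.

Group the elements by complementary pair {x, 14−x}: {2,12}, {3,11}, {4,10}, …, giving 5 two-element pairs, the single value 7 (it cannot pair with itself since the integers are distinct), and 5 integers whose partner 14−x falls outside [2,17].
By pigeonhole, treating each of those 11 groups as a pigeonhole, one can pick one integer per group — 11 integers — with no two summing to 14.
The 12th integer lands in an occupied pair, forcing a sum of 14.

12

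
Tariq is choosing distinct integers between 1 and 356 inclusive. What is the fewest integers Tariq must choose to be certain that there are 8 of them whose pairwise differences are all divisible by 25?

Integers whose pairwise differences are multiples of 25 are exactly those sharing a remainder mod 25. The 25 residue classes mod 25 are the pigeonholes.
With 175 integers one could put 7 in each residue class and have no class reach 8.
The 176th integer pushes some class to 8, so 25·7 + 1 = 176.

176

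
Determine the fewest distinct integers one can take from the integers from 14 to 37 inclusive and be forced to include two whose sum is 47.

15

Two chosen integers sum to 47 exactly when both halves of some pair {x, 47−x} with 14 ≤ x ≤ 47−x ≤ 33 are chosen — 10 such pairs.
The remaining 4 elements (those with no distinct partner in range) can never complete a 47-sum, so the worst case takes all of them and one from each pair: 4 + 10 = 14.
The 15th integer has to be the second member of some pair, so 14 + 1 = 15.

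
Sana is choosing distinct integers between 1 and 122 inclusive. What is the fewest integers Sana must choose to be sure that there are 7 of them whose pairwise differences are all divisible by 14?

85

Integers whose pairwise differences are multiples of 14 are exactly those sharing a remainder mod 14. The 14 residue classes mod 14 are the pigeonholes.
With 84 integers one could put 6 in each residue class and have no class reach 7.
The 85th integer pushes some class to 7, so 14·6 + 1 = 85.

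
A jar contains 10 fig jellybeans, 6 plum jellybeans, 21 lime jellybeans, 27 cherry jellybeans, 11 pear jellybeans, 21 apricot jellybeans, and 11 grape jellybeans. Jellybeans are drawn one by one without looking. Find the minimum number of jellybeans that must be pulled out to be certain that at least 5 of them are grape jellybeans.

101

In the worst case for collecting grape jellybeans, every non-grape jellybean comes out first.
There are 10 + 6 + 21 + 27 + 11 + 21 = 96 non-grape jellybeans altogether.
After those, each further jellybean must be grape, so 96 + 5 = 101 draws guarantee 5 grape jellybeans.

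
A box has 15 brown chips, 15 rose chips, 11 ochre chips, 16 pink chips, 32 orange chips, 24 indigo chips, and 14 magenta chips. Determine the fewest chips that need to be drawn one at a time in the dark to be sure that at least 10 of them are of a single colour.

64

By pigeonhole, the 7 colours are the holes; the chips drawn are the pigeons.
To avoid 10 of any one colour, the worst case takes at most 9 of each colour.
That gives 9 + 9 + 9 + 9 + 9 + 9 + 9 = 63 chips with no colour reaching 10.
The next chip forces some colour to 10, so 63 + 1 = 64.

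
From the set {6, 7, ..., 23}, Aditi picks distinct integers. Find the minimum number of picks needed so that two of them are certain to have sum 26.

12

Two chosen integers sum to 26 exactly when both halves of some pair {x, 26−x} with 6 ≤ x ≤ 26−x ≤ 20 are chosen — 7 such pairs.
The remaining 4 elements (those with no distinct partner in range) can never complete a 26-sum, so the worst case takes all of them and one from each pair: 4 + 7 = 11.
The 12th integer has to be the second member of some pair, so 11 + 1 = 12.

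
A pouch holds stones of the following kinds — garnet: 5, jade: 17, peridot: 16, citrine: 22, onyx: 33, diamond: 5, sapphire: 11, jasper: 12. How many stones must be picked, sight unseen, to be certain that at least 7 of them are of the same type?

By the pigeonhole principle, the 8 types are the holes; the stones drawn are the pigeons.
To avoid 7 of any one type, the worst case takes at most 6 of each type, or every stone of a type that has fewer than 6.
That gives 5 + 6 + 6 + 6 + 6 + 5 + 6 + 6 = 46 stones with no type reaching 7.
The next stone forces some type to 7, so 46 + 1 = 47.

47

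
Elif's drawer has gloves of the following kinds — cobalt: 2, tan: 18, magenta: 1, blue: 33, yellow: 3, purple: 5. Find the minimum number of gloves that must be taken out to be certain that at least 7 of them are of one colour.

Put each drawn glove into a box by colour. The largest draw with every box below 7 takes min(count, 6) from each colour; colours with fewer than 6 contribute all they have.
Σ min(cᵢ, 6) = 2 + 6 + 1 + 6 + 3 + 5 = 23.
Draw number 23 + 1 = 24 must push one box to 7.

24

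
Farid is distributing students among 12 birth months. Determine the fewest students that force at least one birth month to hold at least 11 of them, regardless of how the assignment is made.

121

With 120 students one could put exactly 10 in each of the 12 birth months, and no birth month would reach 11.
One more student must land in a birth month that already has 10, giving it 11.
So 12 × 10 + 1 = 121 students are required.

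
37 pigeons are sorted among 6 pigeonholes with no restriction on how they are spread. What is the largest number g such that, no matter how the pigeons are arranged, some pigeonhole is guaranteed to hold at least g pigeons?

The 6 pigeonholes are the holes and the 37 pigeons are the pigeons.
If every pigeonhole held at most 6 pigeons, the total would be at most 6 × 6 = 36, which is less than 37.
So some pigeonhole holds at least ⌈37/6⌉ = 7 pigeons.

7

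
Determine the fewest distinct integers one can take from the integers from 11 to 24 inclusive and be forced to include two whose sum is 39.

10

A set avoiding the sum 39 can contain at most one of each pair {x, 39−x}, plus the 4 elements whose complement lies outside the range.
The integers 11, …, 19 (9 of them) are such a set: any two sum to at least 11+12 = 23 and at most 18+19 = 37 < 39.
Any 10th integer completes one of the 5 pairs, so 10 choices force a sum of 39.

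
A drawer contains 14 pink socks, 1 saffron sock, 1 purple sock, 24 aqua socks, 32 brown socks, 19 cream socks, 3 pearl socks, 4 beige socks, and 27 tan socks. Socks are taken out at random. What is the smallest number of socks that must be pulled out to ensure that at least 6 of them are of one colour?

By pigeonhole, put each drawn sock into a box by colour. The largest draw with every box below 6 takes min(count, 5) from each colour; colours with fewer than 5 contribute all they have.
Σ min(cᵢ, 5) = 5 + 1 + 1 + 5 + 5 + 5 + 3 + 4 + 5 = 34.
Draw number 34 + 1 = 35 must push one box to 6.

35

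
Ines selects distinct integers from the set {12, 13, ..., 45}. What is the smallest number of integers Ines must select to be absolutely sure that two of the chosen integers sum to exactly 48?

A set avoiding the sum 48 can contain at most one of each pair {x, 48−x}, plus the 10 elements whose complement lies outside the range or equal to its own complement.
The integers 24, …, 45 (22 of them) are such a set: any two sum to at least 24+25 = 49 > 48.
Any 23rd integer completes one of the 12 pairs, so 23 choices force a sum of 48.

23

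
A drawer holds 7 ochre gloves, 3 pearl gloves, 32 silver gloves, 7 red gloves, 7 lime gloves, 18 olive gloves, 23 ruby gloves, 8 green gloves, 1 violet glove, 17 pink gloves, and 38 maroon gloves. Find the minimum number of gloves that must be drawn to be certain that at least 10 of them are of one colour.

The 11 colours are the holes; the gloves drawn are the pigeons.
To avoid 10 of any one colour, the worst case takes at most 9 of each colour, or every glove of a colour that has fewer than 9.
That gives 7 + 3 + 9 + 7 + 7 + 9 + 9 + 8 + 1 + 9 + 9 = 78 gloves with no colour reaching 10.
The next glove forces some colour to 10, so 78 + 1 = 79.

79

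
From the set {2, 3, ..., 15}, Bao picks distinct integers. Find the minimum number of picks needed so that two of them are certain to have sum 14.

10

A set avoiding the sum 14 can contain at most one of each pair {x, 14−x}, plus the 4 elements whose complement lies outside the range or equal to its own complement.
The integers 7, …, 15 (9 of them) are such a set: any two sum to at least 7+8 = 15 > 14.
Any 10th integer completes one of the 5 pairs, so 10 choices force a sum of 14.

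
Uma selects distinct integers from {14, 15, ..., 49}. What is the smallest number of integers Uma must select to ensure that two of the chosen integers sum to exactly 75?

25

Group the elements by complementary pair {x, 75−x}: {26,49}, {27,48}, {28,47}, …, giving 12 two-element pairs and 12 integers whose partner 75−x falls outside [14,49].
Pigeonhole: treating each of those 24 groups as a pigeonhole, one can pick one integer per group — 24 integers — with no two summing to 75.
The 25th integer lands in an occupied pair, forcing a sum of 75.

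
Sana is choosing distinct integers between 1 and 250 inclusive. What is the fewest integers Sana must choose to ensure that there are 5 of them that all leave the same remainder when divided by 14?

57

By pigeonhole, the 14 residue classes mod 14 are the pigeonholes.
With 56 integers one could put 4 in each residue class and have no class reach 5.
The 57th integer pushes some class to 5, so 14·4 + 1 = 57.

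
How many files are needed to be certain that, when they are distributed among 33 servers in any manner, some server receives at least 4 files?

100

With 99 files one could put exactly 3 in each of the 33 servers, and no server would reach 4.
One more file must land in a server that already has 3, giving it 4.
So 33 × 3 + 1 = 100 files are required.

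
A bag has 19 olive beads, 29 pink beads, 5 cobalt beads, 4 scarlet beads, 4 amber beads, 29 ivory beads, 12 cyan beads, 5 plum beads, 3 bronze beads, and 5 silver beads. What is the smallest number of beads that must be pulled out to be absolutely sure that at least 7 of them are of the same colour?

Put each drawn bead into a box by colour. The largest draw with every box below 7 takes min(count, 6) from each colour; colours with fewer than 6 contribute all they have.
Σ min(cᵢ, 6) = 6 + 6 + 5 + 4 + 4 + 6 + 6 + 5 + 3 + 5 = 50.
Draw number 50 + 1 = 51 must push one box to 7.

51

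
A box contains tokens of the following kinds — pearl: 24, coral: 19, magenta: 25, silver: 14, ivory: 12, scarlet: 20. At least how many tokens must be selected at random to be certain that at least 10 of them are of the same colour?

An adversary could hand out at most 9 tokens per colour: 9 + 9 + 9 + 9 + 9 + 9 = 54 tokens and still no colour has 10.
One more token lands in a colour already at 9, so 55 draws are enough and 54 are not.

55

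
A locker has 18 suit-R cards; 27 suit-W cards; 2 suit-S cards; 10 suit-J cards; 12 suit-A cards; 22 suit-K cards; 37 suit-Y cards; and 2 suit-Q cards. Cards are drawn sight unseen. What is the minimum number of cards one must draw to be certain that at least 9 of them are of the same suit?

Put each drawn card into a box by suit. The largest draw with every box below 9 takes min(count, 8) from each suit; suits with fewer than 8 contribute all they have.
Σ min(cᵢ, 8) = 8 + 8 + 2 + 8 + 8 + 8 + 8 + 2 = 52.
Draw number 52 + 1 = 53 must push one box to 9.

53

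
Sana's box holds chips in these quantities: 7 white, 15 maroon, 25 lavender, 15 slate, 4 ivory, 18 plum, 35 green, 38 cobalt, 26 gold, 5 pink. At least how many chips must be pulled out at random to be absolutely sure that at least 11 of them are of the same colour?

Put each drawn chip into a box by colour. The largest draw with every box below 11 takes min(count, 10) from each colour; colours with fewer than 10 contribute all they have.
Σ min(cᵢ, 10) = 7 + 10 + 10 + 10 + 4 + 10 + 10 + 10 + 10 + 5 = 86.
Draw number 86 + 1 = 87 must push one box to 11.

87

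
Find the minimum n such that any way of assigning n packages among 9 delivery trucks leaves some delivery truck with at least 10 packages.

With 81 packages one could put exactly 9 in each of the 9 delivery trucks, and no delivery truck would reach 10.
By pigeonhole, one more package must land in a delivery truck that already has 9, giving it 10.
So 9 × 9 + 1 = 82 packages are required.

82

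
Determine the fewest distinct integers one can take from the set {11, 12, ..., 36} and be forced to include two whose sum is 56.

19

A set avoiding the sum 56 can contain at most one of each pair {x, 56−x}, plus the 10 elements whose complement lies outside the range or equal to its own complement.
The integers 11, …, 28 (18 of them) are such a set: any two sum to at least 11+12 = 23 and at most 27+28 = 55 < 56.
By pigeonhole, any 19th integer completes one of the 8 pairs, so 19 choices force a sum of 56.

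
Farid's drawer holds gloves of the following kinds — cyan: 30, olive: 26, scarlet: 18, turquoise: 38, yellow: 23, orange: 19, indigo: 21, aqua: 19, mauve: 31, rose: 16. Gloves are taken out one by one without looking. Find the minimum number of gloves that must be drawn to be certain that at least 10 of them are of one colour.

91

An adversary could hand out at most 9 gloves per colour: 9 + 9 + 9 + 9 + 9 + 9 + 9 + 9 + 9 + 9 = 90 gloves and still no colour has 10.
One more glove lands in a colour already at 9, so 91 draws are enough and 90 are not.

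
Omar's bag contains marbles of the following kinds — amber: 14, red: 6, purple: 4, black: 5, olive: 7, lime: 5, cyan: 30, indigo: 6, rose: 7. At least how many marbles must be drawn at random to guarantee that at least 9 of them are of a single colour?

An adversary could hand out at most 8 marbles per colour (7 colours run out sooner): 8 + 6 + 4 + 5 + 7 + 5 + 8 + 6 + 7 = 56 marbles and still no colour has 9.
By pigeonhole, one more marble lands in a colour already at 8, so 57 draws are enough and 56 are not.

57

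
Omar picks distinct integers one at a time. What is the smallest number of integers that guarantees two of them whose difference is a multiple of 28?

Integers whose pairwise differences are multiples of 28 are exactly those sharing a remainder mod 28. By the pigeonhole principle, the 28 residue classes mod 28 are the pigeonholes.
With 28 integers one could put 1 in each residue class and have no class reach 2.
The 29th integer pushes some class to 2, so 28·1 + 1 = 29.

29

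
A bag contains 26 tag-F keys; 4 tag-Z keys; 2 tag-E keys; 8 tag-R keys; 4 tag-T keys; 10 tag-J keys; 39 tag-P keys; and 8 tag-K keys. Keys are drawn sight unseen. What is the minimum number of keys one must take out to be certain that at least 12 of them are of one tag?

59

Put each drawn key into a box by tag. The largest draw with every box below 12 takes min(count, 11) from each tag; tags with fewer than 11 contribute all they have.
Σ min(cᵢ, 11) = 11 + 4 + 2 + 8 + 4 + 10 + 11 + 8 = 58.
Draw number 58 + 1 = 59 must push one box to 12.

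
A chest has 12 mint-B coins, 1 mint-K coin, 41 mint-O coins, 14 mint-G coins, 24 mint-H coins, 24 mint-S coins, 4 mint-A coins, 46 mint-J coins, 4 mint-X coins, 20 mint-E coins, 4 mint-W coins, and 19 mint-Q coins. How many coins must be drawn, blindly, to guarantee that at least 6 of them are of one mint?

54

Put each drawn coin into a box by mint. The largest draw with every box below 6 takes min(count, 5) from each mint; mints with fewer than 5 contribute all they have.
Σ min(cᵢ, 5) = 5 + 1 + 5 + 5 + 5 + 5 + 4 + 5 + 4 + 5 + 4 + 5 = 53.
Draw number 53 + 1 = 54 must push one box to 6.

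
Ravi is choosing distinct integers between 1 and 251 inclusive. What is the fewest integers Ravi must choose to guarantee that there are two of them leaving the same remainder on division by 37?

38

By pigeonhole, the 37 residue classes mod 37 are the pigeonholes.
With 37 integers one could put 1 in each residue class and have no class reach 2.
The 38th integer pushes some class to 2, so 37·1 + 1 = 38.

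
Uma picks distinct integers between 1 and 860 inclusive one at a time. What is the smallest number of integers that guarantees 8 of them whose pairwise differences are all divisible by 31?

Integers whose pairwise differences are multiples of 31 are exactly those sharing a remainder mod 31. The 31 residue classes mod 31 are the pigeonholes.
With 217 integers one could put 7 in each residue class and have no class reach 8.
The 218th integer pushes some class to 8, so 31·7 + 1 = 218.

218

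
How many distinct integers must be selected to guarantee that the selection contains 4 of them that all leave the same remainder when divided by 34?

103

By the pigeonhole principle, the 34 residue classes mod 34 are the pigeonholes.
With 102 integers one could put 3 in each residue class and have no class reach 4.
The 103rd integer pushes some class to 4, so 34·3 + 1 = 103.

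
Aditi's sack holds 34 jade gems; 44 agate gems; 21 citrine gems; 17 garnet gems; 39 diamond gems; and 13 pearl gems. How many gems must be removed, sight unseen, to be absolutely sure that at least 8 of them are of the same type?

43

The 6 types are the holes; the gems drawn are the pigeons.
To avoid 8 of any one type, the worst case takes at most 7 of each type.
That gives 7 + 7 + 7 + 7 + 7 + 7 = 42 gems with no type reaching 8.
The next gem forces some type to 8, so 42 + 1 = 43.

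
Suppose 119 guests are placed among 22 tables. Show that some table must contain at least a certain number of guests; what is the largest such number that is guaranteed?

6

By the pigeonhole principle, the 22 tables are the holes and the 119 guests are the pigeons.
If every table held at most 5 guests, the total would be at most 22 × 5 = 110, which is less than 119.
So some table holds at least ⌈119/22⌉ = 6 guests.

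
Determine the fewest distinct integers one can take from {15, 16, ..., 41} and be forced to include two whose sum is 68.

21

Group the elements by complementary pair {x, 68−x}: {27,41}, {28,40}, {29,39}, …, giving 7 two-element pairs, the single value 34 (it cannot pair with itself since the integers are distinct), and 12 integers whose partner 68−x falls outside [15,41].
By the pigeonhole principle, treating each of those 20 groups as a pigeonhole, one can pick one integer per group — 20 integers — with no two summing to 68.
The 21st integer lands in an occupied pair, forcing a sum of 68.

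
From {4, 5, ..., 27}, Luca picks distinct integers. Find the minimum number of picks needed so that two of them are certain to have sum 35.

15

A set avoiding the sum 35 can contain at most one of each pair {x, 35−x}, plus the 4 elements whose complement lies outside the range.
The integers 4, …, 17 (14 of them) are such a set: any two sum to at least 4+5 = 9 and at most 16+17 = 33 < 35.
Any 15th integer completes one of the 10 pairs, so 15 choices force a sum of 35.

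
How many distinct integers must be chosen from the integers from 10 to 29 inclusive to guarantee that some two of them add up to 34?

Two chosen integers sum to 34 exactly when both halves of some pair {x, 34−x} with 10 ≤ x ≤ 34−x ≤ 24 are chosen — 7 such pairs.
The remaining 6 elements (those with no distinct partner in range) can never complete a 34-sum, so the worst case takes all of them and one from each pair: 6 + 7 = 13.
Pigeonhole: the 14th integer has to be the second member of some pair, so 13 + 1 = 14.

14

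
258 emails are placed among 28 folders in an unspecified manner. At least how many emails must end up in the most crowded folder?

10

The 28 folders are the holes and the 258 emails are the pigeons.
If every folder held at most 9 emails, the total would be at most 28 × 9 = 252, which is less than 258.
So some folder holds at least ⌈258/28⌉ = 10 emails.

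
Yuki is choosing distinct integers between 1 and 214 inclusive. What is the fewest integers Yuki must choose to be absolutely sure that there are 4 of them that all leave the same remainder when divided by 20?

The 20 residue classes mod 20 are the pigeonholes.
With 60 integers one could put 3 in each residue class and have no class reach 4.
The 61st integer pushes some class to 4, so 20·3 + 1 = 61.

61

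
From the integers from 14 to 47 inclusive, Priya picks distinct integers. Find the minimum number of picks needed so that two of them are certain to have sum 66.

21

Group the elements by complementary pair {x, 66−x}: {19,47}, {20,46}, {21,45}, …, giving 14 two-element pairs, the single value 33 (it cannot pair with itself since the integers are distinct), and 5 integers whose partner 66−x falls outside [14,47].
By pigeonhole, treating each of those 20 groups as a pigeonhole, one can pick one integer per group — 20 integers — with no two summing to 66.
The 21st integer lands in an occupied pair, forcing a sum of 66.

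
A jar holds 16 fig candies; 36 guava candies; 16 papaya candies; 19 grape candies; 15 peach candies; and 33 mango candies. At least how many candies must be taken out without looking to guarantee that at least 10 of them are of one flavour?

By pigeonhole, put each drawn candy into a box by flavour. The largest draw with every box below 10 takes min(count, 9) from each flavour.
Σ min(cᵢ, 9) = 9 + 9 + 9 + 9 + 9 + 9 = 54.
Draw number 54 + 1 = 55 must push one box to 10.

55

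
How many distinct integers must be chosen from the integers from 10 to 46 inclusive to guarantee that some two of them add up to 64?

24

A set avoiding the sum 64 can contain at most one of each pair {x, 64−x}, plus the 9 elements whose complement lies outside the range or equal to its own complement.
The integers 10, …, 32 (23 of them) are such a set: any two sum to at least 10+11 = 21 and at most 31+32 = 63 < 64.
Pigeonhole: any 24th integer completes one of the 14 pairs, so 24 choices force a sum of 64.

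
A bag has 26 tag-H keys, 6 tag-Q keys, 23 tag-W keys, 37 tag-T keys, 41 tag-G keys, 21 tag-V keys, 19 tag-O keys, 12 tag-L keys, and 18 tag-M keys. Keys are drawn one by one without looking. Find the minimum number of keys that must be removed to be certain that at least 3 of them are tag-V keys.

In the worst case for collecting tag-V keys, every non-tag-V key comes out first.
There are 26 + 6 + 23 + 37 + 41 + 19 + 12 + 18 = 182 non-tag-V keys altogether.
After those, each further key must be tag-V, so 182 + 3 = 185 draws guarantee 3 tag-V keys.

185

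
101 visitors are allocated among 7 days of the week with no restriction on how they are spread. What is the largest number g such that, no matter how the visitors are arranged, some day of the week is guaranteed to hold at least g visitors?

15

Pigeonhole: the 7 days of the week are the holes and the 101 visitors are the pigeons.
If every day of the week held at most 14 visitors, the total would be at most 7 × 14 = 98, which is less than 101.
So some day of the week holds at least ⌈101/7⌉ = 15 visitors.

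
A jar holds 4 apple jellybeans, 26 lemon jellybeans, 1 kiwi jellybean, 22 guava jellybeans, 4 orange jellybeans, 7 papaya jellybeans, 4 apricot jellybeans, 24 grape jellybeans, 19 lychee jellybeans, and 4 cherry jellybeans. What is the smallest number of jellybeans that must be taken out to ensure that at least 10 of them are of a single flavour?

An adversary could hand out at most 9 jellybeans per flavour (6 flavours run out sooner): 4 + 9 + 1 + 9 + 4 + 7 + 4 + 9 + 9 + 4 = 60 jellybeans and still no flavour has 10.
One more jellybean lands in a flavour already at 9, so 61 draws are enough and 60 are not.

61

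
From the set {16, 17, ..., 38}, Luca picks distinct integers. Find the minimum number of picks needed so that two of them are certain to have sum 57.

Two chosen integers sum to 57 exactly when both halves of some pair {x, 57−x} with 19 ≤ x ≤ 57−x ≤ 38 are chosen — 10 such pairs.
The remaining 3 elements (those with no distinct partner in range) can never complete a 57-sum, so the worst case takes all of them and one from each pair: 3 + 10 = 13.
The 14th integer has to be the second member of some pair, so 13 + 1 = 14.

14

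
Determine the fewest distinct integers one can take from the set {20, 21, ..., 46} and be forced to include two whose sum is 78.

21

Two chosen integers sum to 78 exactly when both halves of some pair {x, 78−x} with 32 ≤ x ≤ 78−x ≤ 46 are chosen — 7 such pairs.
The remaining 13 elements (those with no distinct partner in range) can never complete a 78-sum, so the worst case takes all of them and one from each pair: 13 + 7 = 20.
Pigeonhole: the 21st integer has to be the second member of some pair, so 20 + 1 = 21.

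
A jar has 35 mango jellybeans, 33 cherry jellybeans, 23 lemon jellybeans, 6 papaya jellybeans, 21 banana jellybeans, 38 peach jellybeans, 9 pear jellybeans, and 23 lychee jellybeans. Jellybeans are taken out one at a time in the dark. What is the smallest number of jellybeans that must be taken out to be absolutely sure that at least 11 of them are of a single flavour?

Pigeonhole: put each drawn jellybean into a box by flavour. The largest draw with every box below 11 takes min(count, 10) from each flavour; flavours with fewer than 10 contribute all they have.
Σ min(cᵢ, 10) = 10 + 10 + 10 + 6 + 10 + 10 + 9 + 10 = 75.
Draw number 75 + 1 = 76 must push one box to 11.

76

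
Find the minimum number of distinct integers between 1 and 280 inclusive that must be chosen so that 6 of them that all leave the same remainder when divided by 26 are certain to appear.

The 26 residue classes mod 26 are the pigeonholes.
With 130 integers one could put 5 in each residue class and have no class reach 6.
The 131st integer pushes some class to 6, so 26·5 + 1 = 131.

131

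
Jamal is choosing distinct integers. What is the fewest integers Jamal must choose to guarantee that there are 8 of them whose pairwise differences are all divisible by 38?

Integers whose pairwise differences are multiples of 38 are exactly those sharing a remainder mod 38. The 38 residue classes mod 38 are the pigeonholes.
With 266 integers one could put 7 in each residue class and have no class reach 8.
The 267th integer pushes some class to 8, so 38·7 + 1 = 267.

267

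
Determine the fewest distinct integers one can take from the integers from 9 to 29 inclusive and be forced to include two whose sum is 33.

Two chosen integers sum to 33 exactly when both halves of some pair {x, 33−x} with 9 ≤ x ≤ 33−x ≤ 24 are chosen — 8 such pairs.
The remaining 5 elements (those with no distinct partner in range) can never complete a 33-sum, so the worst case takes all of them and one from each pair: 5 + 8 = 13.
The 14th integer has to be the second member of some pair, so 13 + 1 = 14.

14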